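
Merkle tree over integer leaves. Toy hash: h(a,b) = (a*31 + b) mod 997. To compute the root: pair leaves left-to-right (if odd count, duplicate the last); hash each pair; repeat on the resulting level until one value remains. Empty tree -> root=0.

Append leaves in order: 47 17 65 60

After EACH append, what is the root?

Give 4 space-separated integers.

Answer: 47 477 915 910

Derivation:
After append 47 (leaves=[47]):
  L0: [47]
  root=47
After append 17 (leaves=[47, 17]):
  L0: [47, 17]
  L1: h(47,17)=(47*31+17)%997=477 -> [477]
  root=477
After append 65 (leaves=[47, 17, 65]):
  L0: [47, 17, 65]
  L1: h(47,17)=(47*31+17)%997=477 h(65,65)=(65*31+65)%997=86 -> [477, 86]
  L2: h(477,86)=(477*31+86)%997=915 -> [915]
  root=915
After append 60 (leaves=[47, 17, 65, 60]):
  L0: [47, 17, 65, 60]
  L1: h(47,17)=(47*31+17)%997=477 h(65,60)=(65*31+60)%997=81 -> [477, 81]
  L2: h(477,81)=(477*31+81)%997=910 -> [910]
  root=910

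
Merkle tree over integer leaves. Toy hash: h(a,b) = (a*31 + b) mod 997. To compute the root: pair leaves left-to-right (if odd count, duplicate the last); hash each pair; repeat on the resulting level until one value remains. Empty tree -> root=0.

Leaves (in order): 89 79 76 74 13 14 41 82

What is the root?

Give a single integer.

L0: [89, 79, 76, 74, 13, 14, 41, 82]
L1: h(89,79)=(89*31+79)%997=844 h(76,74)=(76*31+74)%997=436 h(13,14)=(13*31+14)%997=417 h(41,82)=(41*31+82)%997=356 -> [844, 436, 417, 356]
L2: h(844,436)=(844*31+436)%997=678 h(417,356)=(417*31+356)%997=322 -> [678, 322]
L3: h(678,322)=(678*31+322)%997=403 -> [403]

Answer: 403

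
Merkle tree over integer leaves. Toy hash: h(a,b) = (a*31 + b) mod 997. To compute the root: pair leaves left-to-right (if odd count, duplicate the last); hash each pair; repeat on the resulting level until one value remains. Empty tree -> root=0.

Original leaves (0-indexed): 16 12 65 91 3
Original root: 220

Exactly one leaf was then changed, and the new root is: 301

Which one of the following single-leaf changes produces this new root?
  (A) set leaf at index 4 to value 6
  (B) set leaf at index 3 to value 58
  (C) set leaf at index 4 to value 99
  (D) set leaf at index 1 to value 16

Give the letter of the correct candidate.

Original leaves: [16, 12, 65, 91, 3]
Target new root: 301
Try each candidate change and compute the resulting root:
Candidate A: set leaf[4] = 6 -> leaves = [16, 12, 65, 91, 6]
  L0: [16, 12, 65, 91, 6]
  L1: h(16,12)=(16*31+12)%997=508 h(65,91)=(65*31+91)%997=112 h(6,6)=(6*31+6)%997=192 -> [508, 112, 192]
  L2: h(508,112)=(508*31+112)%997=905 h(192,192)=(192*31+192)%997=162 -> [905, 162]
  L3: h(905,162)=(905*31+162)%997=301 -> [301]
  root = 301 == target 301  ** MATCH **
Candidate B: set leaf[3] = 58 -> leaves = [16, 12, 65, 58, 3]
  L0: [16, 12, 65, 58, 3]
  L1: h(16,12)=(16*31+12)%997=508 h(65,58)=(65*31+58)%997=79 h(3,3)=(3*31+3)%997=96 -> [508, 79, 96]
  L2: h(508,79)=(508*31+79)%997=872 h(96,96)=(96*31+96)%997=81 -> [872, 81]
  L3: h(872,81)=(872*31+81)%997=194 -> [194]
  root = 194 != target 301
Candidate C: set leaf[4] = 99 -> leaves = [16, 12, 65, 91, 99]
  L0: [16, 12, 65, 91, 99]
  L1: h(16,12)=(16*31+12)%997=508 h(65,91)=(65*31+91)%997=112 h(99,99)=(99*31+99)%997=177 -> [508, 112, 177]
  L2: h(508,112)=(508*31+112)%997=905 h(177,177)=(177*31+177)%997=679 -> [905, 679]
  L3: h(905,679)=(905*31+679)%997=818 -> [818]
  root = 818 != target 301
Candidate D: set leaf[1] = 16 -> leaves = [16, 16, 65, 91, 3]
  L0: [16, 16, 65, 91, 3]
  L1: h(16,16)=(16*31+16)%997=512 h(65,91)=(65*31+91)%997=112 h(3,3)=(3*31+3)%997=96 -> [512, 112, 96]
  L2: h(512,112)=(512*31+112)%997=32 h(96,96)=(96*31+96)%997=81 -> [32, 81]
  L3: h(32,81)=(32*31+81)%997=76 -> [76]
  root = 76 != target 301
Candidate A produces the target root.

Answer: A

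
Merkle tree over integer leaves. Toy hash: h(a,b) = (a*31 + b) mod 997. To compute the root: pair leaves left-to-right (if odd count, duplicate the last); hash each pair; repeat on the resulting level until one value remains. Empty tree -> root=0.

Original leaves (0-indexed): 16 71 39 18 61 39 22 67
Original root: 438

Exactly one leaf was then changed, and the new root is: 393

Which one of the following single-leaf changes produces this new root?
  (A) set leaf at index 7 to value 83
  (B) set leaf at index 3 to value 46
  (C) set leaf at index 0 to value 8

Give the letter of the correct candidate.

Original leaves: [16, 71, 39, 18, 61, 39, 22, 67]
Target new root: 393
Try each candidate change and compute the resulting root:
Candidate A: set leaf[7] = 83 -> leaves = [16, 71, 39, 18, 61, 39, 22, 83]
  L0: [16, 71, 39, 18, 61, 39, 22, 83]
  L1: h(16,71)=(16*31+71)%997=567 h(39,18)=(39*31+18)%997=230 h(61,39)=(61*31+39)%997=933 h(22,83)=(22*31+83)%997=765 -> [567, 230, 933, 765]
  L2: h(567,230)=(567*31+230)%997=858 h(933,765)=(933*31+765)%997=775 -> [858, 775]
  L3: h(858,775)=(858*31+775)%997=454 -> [454]
  root = 454 != target 393
Candidate B: set leaf[3] = 46 -> leaves = [16, 71, 39, 46, 61, 39, 22, 67]
  L0: [16, 71, 39, 46, 61, 39, 22, 67]
  L1: h(16,71)=(16*31+71)%997=567 h(39,46)=(39*31+46)%997=258 h(61,39)=(61*31+39)%997=933 h(22,67)=(22*31+67)%997=749 -> [567, 258, 933, 749]
  L2: h(567,258)=(567*31+258)%997=886 h(933,749)=(933*31+749)%997=759 -> [886, 759]
  L3: h(886,759)=(886*31+759)%997=309 -> [309]
  root = 309 != target 393
Candidate C: set leaf[0] = 8 -> leaves = [8, 71, 39, 18, 61, 39, 22, 67]
  L0: [8, 71, 39, 18, 61, 39, 22, 67]
  L1: h(8,71)=(8*31+71)%997=319 h(39,18)=(39*31+18)%997=230 h(61,39)=(61*31+39)%997=933 h(22,67)=(22*31+67)%997=749 -> [319, 230, 933, 749]
  L2: h(319,230)=(319*31+230)%997=149 h(933,749)=(933*31+749)%997=759 -> [149, 759]
  L3: h(149,759)=(149*31+759)%997=393 -> [393]
  root = 393 == target 393  ** MATCH **
Candidate C produces the target root.

Answer: C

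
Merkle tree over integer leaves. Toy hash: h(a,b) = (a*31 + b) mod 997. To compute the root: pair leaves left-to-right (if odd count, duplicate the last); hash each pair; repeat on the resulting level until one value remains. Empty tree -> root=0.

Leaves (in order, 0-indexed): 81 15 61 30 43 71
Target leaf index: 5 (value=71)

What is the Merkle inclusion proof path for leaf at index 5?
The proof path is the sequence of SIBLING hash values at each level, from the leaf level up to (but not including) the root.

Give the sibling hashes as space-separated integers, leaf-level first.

Answer: 43 407 467

Derivation:
L0 (leaves): [81, 15, 61, 30, 43, 71], target index=5
L1: h(81,15)=(81*31+15)%997=532 [pair 0] h(61,30)=(61*31+30)%997=924 [pair 1] h(43,71)=(43*31+71)%997=407 [pair 2] -> [532, 924, 407]
  Sibling for proof at L0: 43
L2: h(532,924)=(532*31+924)%997=467 [pair 0] h(407,407)=(407*31+407)%997=63 [pair 1] -> [467, 63]
  Sibling for proof at L1: 407
L3: h(467,63)=(467*31+63)%997=582 [pair 0] -> [582]
  Sibling for proof at L2: 467
Root: 582
Proof path (sibling hashes from leaf to root): [43, 407, 467]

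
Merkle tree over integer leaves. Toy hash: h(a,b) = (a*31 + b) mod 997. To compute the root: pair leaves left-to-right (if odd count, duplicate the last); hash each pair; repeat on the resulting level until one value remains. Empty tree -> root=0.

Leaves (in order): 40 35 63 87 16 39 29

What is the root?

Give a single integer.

L0: [40, 35, 63, 87, 16, 39, 29]
L1: h(40,35)=(40*31+35)%997=278 h(63,87)=(63*31+87)%997=46 h(16,39)=(16*31+39)%997=535 h(29,29)=(29*31+29)%997=928 -> [278, 46, 535, 928]
L2: h(278,46)=(278*31+46)%997=688 h(535,928)=(535*31+928)%997=564 -> [688, 564]
L3: h(688,564)=(688*31+564)%997=955 -> [955]

Answer: 955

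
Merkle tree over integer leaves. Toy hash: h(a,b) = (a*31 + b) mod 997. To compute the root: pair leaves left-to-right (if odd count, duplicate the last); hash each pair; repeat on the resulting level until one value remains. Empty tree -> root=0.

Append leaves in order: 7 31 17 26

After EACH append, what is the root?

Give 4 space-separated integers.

Answer: 7 248 256 265

Derivation:
After append 7 (leaves=[7]):
  L0: [7]
  root=7
After append 31 (leaves=[7, 31]):
  L0: [7, 31]
  L1: h(7,31)=(7*31+31)%997=248 -> [248]
  root=248
After append 17 (leaves=[7, 31, 17]):
  L0: [7, 31, 17]
  L1: h(7,31)=(7*31+31)%997=248 h(17,17)=(17*31+17)%997=544 -> [248, 544]
  L2: h(248,544)=(248*31+544)%997=256 -> [256]
  root=256
After append 26 (leaves=[7, 31, 17, 26]):
  L0: [7, 31, 17, 26]
  L1: h(7,31)=(7*31+31)%997=248 h(17,26)=(17*31+26)%997=553 -> [248, 553]
  L2: h(248,553)=(248*31+553)%997=265 -> [265]
  root=265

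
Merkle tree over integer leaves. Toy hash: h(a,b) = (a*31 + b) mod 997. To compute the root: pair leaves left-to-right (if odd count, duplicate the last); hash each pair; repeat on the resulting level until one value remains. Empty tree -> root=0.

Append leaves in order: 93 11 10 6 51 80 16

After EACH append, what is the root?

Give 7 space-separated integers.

After append 93 (leaves=[93]):
  L0: [93]
  root=93
After append 11 (leaves=[93, 11]):
  L0: [93, 11]
  L1: h(93,11)=(93*31+11)%997=900 -> [900]
  root=900
After append 10 (leaves=[93, 11, 10]):
  L0: [93, 11, 10]
  L1: h(93,11)=(93*31+11)%997=900 h(10,10)=(10*31+10)%997=320 -> [900, 320]
  L2: h(900,320)=(900*31+320)%997=304 -> [304]
  root=304
After append 6 (leaves=[93, 11, 10, 6]):
  L0: [93, 11, 10, 6]
  L1: h(93,11)=(93*31+11)%997=900 h(10,6)=(10*31+6)%997=316 -> [900, 316]
  L2: h(900,316)=(900*31+316)%997=300 -> [300]
  root=300
After append 51 (leaves=[93, 11, 10, 6, 51]):
  L0: [93, 11, 10, 6, 51]
  L1: h(93,11)=(93*31+11)%997=900 h(10,6)=(10*31+6)%997=316 h(51,51)=(51*31+51)%997=635 -> [900, 316, 635]
  L2: h(900,316)=(900*31+316)%997=300 h(635,635)=(635*31+635)%997=380 -> [300, 380]
  L3: h(300,380)=(300*31+380)%997=707 -> [707]
  root=707
After append 80 (leaves=[93, 11, 10, 6, 51, 80]):
  L0: [93, 11, 10, 6, 51, 80]
  L1: h(93,11)=(93*31+11)%997=900 h(10,6)=(10*31+6)%997=316 h(51,80)=(51*31+80)%997=664 -> [900, 316, 664]
  L2: h(900,316)=(900*31+316)%997=300 h(664,664)=(664*31+664)%997=311 -> [300, 311]
  L3: h(300,311)=(300*31+311)%997=638 -> [638]
  root=638
After append 16 (leaves=[93, 11, 10, 6, 51, 80, 16]):
  L0: [93, 11, 10, 6, 51, 80, 16]
  L1: h(93,11)=(93*31+11)%997=900 h(10,6)=(10*31+6)%997=316 h(51,80)=(51*31+80)%997=664 h(16,16)=(16*31+16)%997=512 -> [900, 316, 664, 512]
  L2: h(900,316)=(900*31+316)%997=300 h(664,512)=(664*31+512)%997=159 -> [300, 159]
  L3: h(300,159)=(300*31+159)%997=486 -> [486]
  root=486

Answer: 93 900 304 300 707 638 486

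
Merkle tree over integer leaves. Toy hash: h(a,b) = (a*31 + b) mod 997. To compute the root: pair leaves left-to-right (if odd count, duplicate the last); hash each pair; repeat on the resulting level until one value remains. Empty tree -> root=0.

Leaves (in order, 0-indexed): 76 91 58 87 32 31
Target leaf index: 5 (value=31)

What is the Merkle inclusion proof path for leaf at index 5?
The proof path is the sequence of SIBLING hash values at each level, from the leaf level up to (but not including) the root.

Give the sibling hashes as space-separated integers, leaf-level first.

L0 (leaves): [76, 91, 58, 87, 32, 31], target index=5
L1: h(76,91)=(76*31+91)%997=453 [pair 0] h(58,87)=(58*31+87)%997=888 [pair 1] h(32,31)=(32*31+31)%997=26 [pair 2] -> [453, 888, 26]
  Sibling for proof at L0: 32
L2: h(453,888)=(453*31+888)%997=973 [pair 0] h(26,26)=(26*31+26)%997=832 [pair 1] -> [973, 832]
  Sibling for proof at L1: 26
L3: h(973,832)=(973*31+832)%997=88 [pair 0] -> [88]
  Sibling for proof at L2: 973
Root: 88
Proof path (sibling hashes from leaf to root): [32, 26, 973]

Answer: 32 26 973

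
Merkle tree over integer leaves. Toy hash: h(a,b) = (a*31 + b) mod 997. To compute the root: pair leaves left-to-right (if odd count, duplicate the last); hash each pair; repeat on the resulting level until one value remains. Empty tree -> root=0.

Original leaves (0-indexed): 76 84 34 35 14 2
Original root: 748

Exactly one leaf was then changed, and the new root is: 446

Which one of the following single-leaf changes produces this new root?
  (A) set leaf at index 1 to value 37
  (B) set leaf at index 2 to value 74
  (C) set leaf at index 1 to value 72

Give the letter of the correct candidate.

Original leaves: [76, 84, 34, 35, 14, 2]
Target new root: 446
Try each candidate change and compute the resulting root:
Candidate A: set leaf[1] = 37 -> leaves = [76, 37, 34, 35, 14, 2]
  L0: [76, 37, 34, 35, 14, 2]
  L1: h(76,37)=(76*31+37)%997=399 h(34,35)=(34*31+35)%997=92 h(14,2)=(14*31+2)%997=436 -> [399, 92, 436]
  L2: h(399,92)=(399*31+92)%997=497 h(436,436)=(436*31+436)%997=991 -> [497, 991]
  L3: h(497,991)=(497*31+991)%997=446 -> [446]
  root = 446 == target 446  ** MATCH **
Candidate B: set leaf[2] = 74 -> leaves = [76, 84, 74, 35, 14, 2]
  L0: [76, 84, 74, 35, 14, 2]
  L1: h(76,84)=(76*31+84)%997=446 h(74,35)=(74*31+35)%997=335 h(14,2)=(14*31+2)%997=436 -> [446, 335, 436]
  L2: h(446,335)=(446*31+335)%997=203 h(436,436)=(436*31+436)%997=991 -> [203, 991]
  L3: h(203,991)=(203*31+991)%997=305 -> [305]
  root = 305 != target 446
Candidate C: set leaf[1] = 72 -> leaves = [76, 72, 34, 35, 14, 2]
  L0: [76, 72, 34, 35, 14, 2]
  L1: h(76,72)=(76*31+72)%997=434 h(34,35)=(34*31+35)%997=92 h(14,2)=(14*31+2)%997=436 -> [434, 92, 436]
  L2: h(434,92)=(434*31+92)%997=585 h(436,436)=(436*31+436)%997=991 -> [585, 991]
  L3: h(585,991)=(585*31+991)%997=183 -> [183]
  root = 183 != target 446
Candidate A produces the target root.

Answer: A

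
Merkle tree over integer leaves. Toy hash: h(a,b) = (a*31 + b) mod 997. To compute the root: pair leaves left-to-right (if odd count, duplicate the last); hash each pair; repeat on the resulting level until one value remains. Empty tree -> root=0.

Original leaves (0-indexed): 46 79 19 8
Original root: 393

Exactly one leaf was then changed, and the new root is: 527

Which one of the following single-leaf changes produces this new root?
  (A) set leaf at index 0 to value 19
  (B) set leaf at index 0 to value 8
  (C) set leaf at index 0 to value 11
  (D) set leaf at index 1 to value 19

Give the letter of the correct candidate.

Original leaves: [46, 79, 19, 8]
Target new root: 527
Try each candidate change and compute the resulting root:
Candidate A: set leaf[0] = 19 -> leaves = [19, 79, 19, 8]
  L0: [19, 79, 19, 8]
  L1: h(19,79)=(19*31+79)%997=668 h(19,8)=(19*31+8)%997=597 -> [668, 597]
  L2: h(668,597)=(668*31+597)%997=368 -> [368]
  root = 368 != target 527
Candidate B: set leaf[0] = 8 -> leaves = [8, 79, 19, 8]
  L0: [8, 79, 19, 8]
  L1: h(8,79)=(8*31+79)%997=327 h(19,8)=(19*31+8)%997=597 -> [327, 597]
  L2: h(327,597)=(327*31+597)%997=764 -> [764]
  root = 764 != target 527
Candidate C: set leaf[0] = 11 -> leaves = [11, 79, 19, 8]
  L0: [11, 79, 19, 8]
  L1: h(11,79)=(11*31+79)%997=420 h(19,8)=(19*31+8)%997=597 -> [420, 597]
  L2: h(420,597)=(420*31+597)%997=656 -> [656]
  root = 656 != target 527
Candidate D: set leaf[1] = 19 -> leaves = [46, 19, 19, 8]
  L0: [46, 19, 19, 8]
  L1: h(46,19)=(46*31+19)%997=448 h(19,8)=(19*31+8)%997=597 -> [448, 597]
  L2: h(448,597)=(448*31+597)%997=527 -> [527]
  root = 527 == target 527  ** MATCH **
Candidate D produces the target root.

Answer: D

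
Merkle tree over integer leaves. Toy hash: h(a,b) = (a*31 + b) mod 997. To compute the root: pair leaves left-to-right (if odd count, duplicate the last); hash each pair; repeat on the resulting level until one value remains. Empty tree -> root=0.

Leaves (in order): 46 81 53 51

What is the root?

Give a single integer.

L0: [46, 81, 53, 51]
L1: h(46,81)=(46*31+81)%997=510 h(53,51)=(53*31+51)%997=697 -> [510, 697]
L2: h(510,697)=(510*31+697)%997=555 -> [555]

Answer: 555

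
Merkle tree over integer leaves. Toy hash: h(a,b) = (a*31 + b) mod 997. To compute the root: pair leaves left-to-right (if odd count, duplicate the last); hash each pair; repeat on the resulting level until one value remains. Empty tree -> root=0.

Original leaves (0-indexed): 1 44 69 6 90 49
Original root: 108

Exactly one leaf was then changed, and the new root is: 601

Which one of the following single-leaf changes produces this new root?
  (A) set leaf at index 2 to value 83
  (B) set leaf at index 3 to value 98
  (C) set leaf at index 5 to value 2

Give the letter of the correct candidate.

Original leaves: [1, 44, 69, 6, 90, 49]
Target new root: 601
Try each candidate change and compute the resulting root:
Candidate A: set leaf[2] = 83 -> leaves = [1, 44, 83, 6, 90, 49]
  L0: [1, 44, 83, 6, 90, 49]
  L1: h(1,44)=(1*31+44)%997=75 h(83,6)=(83*31+6)%997=585 h(90,49)=(90*31+49)%997=845 -> [75, 585, 845]
  L2: h(75,585)=(75*31+585)%997=916 h(845,845)=(845*31+845)%997=121 -> [916, 121]
  L3: h(916,121)=(916*31+121)%997=601 -> [601]
  root = 601 == target 601  ** MATCH **
Candidate B: set leaf[3] = 98 -> leaves = [1, 44, 69, 98, 90, 49]
  L0: [1, 44, 69, 98, 90, 49]
  L1: h(1,44)=(1*31+44)%997=75 h(69,98)=(69*31+98)%997=243 h(90,49)=(90*31+49)%997=845 -> [75, 243, 845]
  L2: h(75,243)=(75*31+243)%997=574 h(845,845)=(845*31+845)%997=121 -> [574, 121]
  L3: h(574,121)=(574*31+121)%997=966 -> [966]
  root = 966 != target 601
Candidate C: set leaf[5] = 2 -> leaves = [1, 44, 69, 6, 90, 2]
  L0: [1, 44, 69, 6, 90, 2]
  L1: h(1,44)=(1*31+44)%997=75 h(69,6)=(69*31+6)%997=151 h(90,2)=(90*31+2)%997=798 -> [75, 151, 798]
  L2: h(75,151)=(75*31+151)%997=482 h(798,798)=(798*31+798)%997=611 -> [482, 611]
  L3: h(482,611)=(482*31+611)%997=598 -> [598]
  root = 598 != target 601
Candidate A produces the target root.

Answer: A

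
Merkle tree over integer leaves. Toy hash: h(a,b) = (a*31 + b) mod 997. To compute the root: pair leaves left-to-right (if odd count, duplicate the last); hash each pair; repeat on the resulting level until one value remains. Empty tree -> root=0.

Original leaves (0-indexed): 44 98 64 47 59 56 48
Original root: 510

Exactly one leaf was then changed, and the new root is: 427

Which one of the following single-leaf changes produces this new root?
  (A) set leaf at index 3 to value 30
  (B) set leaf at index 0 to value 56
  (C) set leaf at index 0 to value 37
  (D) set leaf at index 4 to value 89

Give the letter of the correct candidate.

Answer: D

Derivation:
Original leaves: [44, 98, 64, 47, 59, 56, 48]
Target new root: 427
Try each candidate change and compute the resulting root:
Candidate A: set leaf[3] = 30 -> leaves = [44, 98, 64, 30, 59, 56, 48]
  L0: [44, 98, 64, 30, 59, 56, 48]
  L1: h(44,98)=(44*31+98)%997=465 h(64,30)=(64*31+30)%997=20 h(59,56)=(59*31+56)%997=888 h(48,48)=(48*31+48)%997=539 -> [465, 20, 888, 539]
  L2: h(465,20)=(465*31+20)%997=477 h(888,539)=(888*31+539)%997=151 -> [477, 151]
  L3: h(477,151)=(477*31+151)%997=980 -> [980]
  root = 980 != target 427
Candidate B: set leaf[0] = 56 -> leaves = [56, 98, 64, 47, 59, 56, 48]
  L0: [56, 98, 64, 47, 59, 56, 48]
  L1: h(56,98)=(56*31+98)%997=837 h(64,47)=(64*31+47)%997=37 h(59,56)=(59*31+56)%997=888 h(48,48)=(48*31+48)%997=539 -> [837, 37, 888, 539]
  L2: h(837,37)=(837*31+37)%997=62 h(888,539)=(888*31+539)%997=151 -> [62, 151]
  L3: h(62,151)=(62*31+151)%997=79 -> [79]
  root = 79 != target 427
Candidate C: set leaf[0] = 37 -> leaves = [37, 98, 64, 47, 59, 56, 48]
  L0: [37, 98, 64, 47, 59, 56, 48]
  L1: h(37,98)=(37*31+98)%997=248 h(64,47)=(64*31+47)%997=37 h(59,56)=(59*31+56)%997=888 h(48,48)=(48*31+48)%997=539 -> [248, 37, 888, 539]
  L2: h(248,37)=(248*31+37)%997=746 h(888,539)=(888*31+539)%997=151 -> [746, 151]
  L3: h(746,151)=(746*31+151)%997=346 -> [346]
  root = 346 != target 427
Candidate D: set leaf[4] = 89 -> leaves = [44, 98, 64, 47, 89, 56, 48]
  L0: [44, 98, 64, 47, 89, 56, 48]
  L1: h(44,98)=(44*31+98)%997=465 h(64,47)=(64*31+47)%997=37 h(89,56)=(89*31+56)%997=821 h(48,48)=(48*31+48)%997=539 -> [465, 37, 821, 539]
  L2: h(465,37)=(465*31+37)%997=494 h(821,539)=(821*31+539)%997=68 -> [494, 68]
  L3: h(494,68)=(494*31+68)%997=427 -> [427]
  root = 427 == target 427  ** MATCH **
Candidate D produces the target root.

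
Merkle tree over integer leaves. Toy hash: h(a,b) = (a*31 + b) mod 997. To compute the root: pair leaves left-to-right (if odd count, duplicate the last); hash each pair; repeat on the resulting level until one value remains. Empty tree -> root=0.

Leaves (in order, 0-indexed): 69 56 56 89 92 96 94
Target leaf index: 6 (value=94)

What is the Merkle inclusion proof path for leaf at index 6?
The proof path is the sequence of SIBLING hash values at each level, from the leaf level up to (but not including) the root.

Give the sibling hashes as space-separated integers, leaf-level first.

Answer: 94 954 80

Derivation:
L0 (leaves): [69, 56, 56, 89, 92, 96, 94], target index=6
L1: h(69,56)=(69*31+56)%997=201 [pair 0] h(56,89)=(56*31+89)%997=828 [pair 1] h(92,96)=(92*31+96)%997=954 [pair 2] h(94,94)=(94*31+94)%997=17 [pair 3] -> [201, 828, 954, 17]
  Sibling for proof at L0: 94
L2: h(201,828)=(201*31+828)%997=80 [pair 0] h(954,17)=(954*31+17)%997=678 [pair 1] -> [80, 678]
  Sibling for proof at L1: 954
L3: h(80,678)=(80*31+678)%997=167 [pair 0] -> [167]
  Sibling for proof at L2: 80
Root: 167
Proof path (sibling hashes from leaf to root): [94, 954, 80]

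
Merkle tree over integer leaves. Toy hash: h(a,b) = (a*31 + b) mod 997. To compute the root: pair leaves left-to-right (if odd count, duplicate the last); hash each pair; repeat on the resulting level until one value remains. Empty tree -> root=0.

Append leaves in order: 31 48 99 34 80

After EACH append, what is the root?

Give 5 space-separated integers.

Answer: 31 12 549 484 215

Derivation:
After append 31 (leaves=[31]):
  L0: [31]
  root=31
After append 48 (leaves=[31, 48]):
  L0: [31, 48]
  L1: h(31,48)=(31*31+48)%997=12 -> [12]
  root=12
After append 99 (leaves=[31, 48, 99]):
  L0: [31, 48, 99]
  L1: h(31,48)=(31*31+48)%997=12 h(99,99)=(99*31+99)%997=177 -> [12, 177]
  L2: h(12,177)=(12*31+177)%997=549 -> [549]
  root=549
After append 34 (leaves=[31, 48, 99, 34]):
  L0: [31, 48, 99, 34]
  L1: h(31,48)=(31*31+48)%997=12 h(99,34)=(99*31+34)%997=112 -> [12, 112]
  L2: h(12,112)=(12*31+112)%997=484 -> [484]
  root=484
After append 80 (leaves=[31, 48, 99, 34, 80]):
  L0: [31, 48, 99, 34, 80]
  L1: h(31,48)=(31*31+48)%997=12 h(99,34)=(99*31+34)%997=112 h(80,80)=(80*31+80)%997=566 -> [12, 112, 566]
  L2: h(12,112)=(12*31+112)%997=484 h(566,566)=(566*31+566)%997=166 -> [484, 166]
  L3: h(484,166)=(484*31+166)%997=215 -> [215]
  root=215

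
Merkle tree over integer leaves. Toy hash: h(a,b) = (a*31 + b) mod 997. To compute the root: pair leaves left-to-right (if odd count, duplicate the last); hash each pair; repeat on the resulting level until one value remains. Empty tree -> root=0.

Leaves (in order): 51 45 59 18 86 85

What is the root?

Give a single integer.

L0: [51, 45, 59, 18, 86, 85]
L1: h(51,45)=(51*31+45)%997=629 h(59,18)=(59*31+18)%997=850 h(86,85)=(86*31+85)%997=757 -> [629, 850, 757]
L2: h(629,850)=(629*31+850)%997=409 h(757,757)=(757*31+757)%997=296 -> [409, 296]
L3: h(409,296)=(409*31+296)%997=14 -> [14]

Answer: 14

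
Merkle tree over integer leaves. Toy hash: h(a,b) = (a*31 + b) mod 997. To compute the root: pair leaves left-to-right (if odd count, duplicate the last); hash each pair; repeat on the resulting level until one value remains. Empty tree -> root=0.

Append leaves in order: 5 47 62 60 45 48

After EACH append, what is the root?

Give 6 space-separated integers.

Answer: 5 202 270 268 550 646

Derivation:
After append 5 (leaves=[5]):
  L0: [5]
  root=5
After append 47 (leaves=[5, 47]):
  L0: [5, 47]
  L1: h(5,47)=(5*31+47)%997=202 -> [202]
  root=202
After append 62 (leaves=[5, 47, 62]):
  L0: [5, 47, 62]
  L1: h(5,47)=(5*31+47)%997=202 h(62,62)=(62*31+62)%997=987 -> [202, 987]
  L2: h(202,987)=(202*31+987)%997=270 -> [270]
  root=270
After append 60 (leaves=[5, 47, 62, 60]):
  L0: [5, 47, 62, 60]
  L1: h(5,47)=(5*31+47)%997=202 h(62,60)=(62*31+60)%997=985 -> [202, 985]
  L2: h(202,985)=(202*31+985)%997=268 -> [268]
  root=268
After append 45 (leaves=[5, 47, 62, 60, 45]):
  L0: [5, 47, 62, 60, 45]
  L1: h(5,47)=(5*31+47)%997=202 h(62,60)=(62*31+60)%997=985 h(45,45)=(45*31+45)%997=443 -> [202, 985, 443]
  L2: h(202,985)=(202*31+985)%997=268 h(443,443)=(443*31+443)%997=218 -> [268, 218]
  L3: h(268,218)=(268*31+218)%997=550 -> [550]
  root=550
After append 48 (leaves=[5, 47, 62, 60, 45, 48]):
  L0: [5, 47, 62, 60, 45, 48]
  L1: h(5,47)=(5*31+47)%997=202 h(62,60)=(62*31+60)%997=985 h(45,48)=(45*31+48)%997=446 -> [202, 985, 446]
  L2: h(202,985)=(202*31+985)%997=268 h(446,446)=(446*31+446)%997=314 -> [268, 314]
  L3: h(268,314)=(268*31+314)%997=646 -> [646]
  root=646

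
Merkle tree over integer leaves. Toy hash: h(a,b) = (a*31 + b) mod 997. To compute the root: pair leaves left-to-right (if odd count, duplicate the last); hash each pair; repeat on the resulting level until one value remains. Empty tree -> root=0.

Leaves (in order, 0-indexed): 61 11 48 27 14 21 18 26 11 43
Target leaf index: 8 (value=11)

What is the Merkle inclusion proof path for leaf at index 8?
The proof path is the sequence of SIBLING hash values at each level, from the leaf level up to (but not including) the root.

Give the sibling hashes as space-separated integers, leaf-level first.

Answer: 43 384 324 161

Derivation:
L0 (leaves): [61, 11, 48, 27, 14, 21, 18, 26, 11, 43], target index=8
L1: h(61,11)=(61*31+11)%997=905 [pair 0] h(48,27)=(48*31+27)%997=518 [pair 1] h(14,21)=(14*31+21)%997=455 [pair 2] h(18,26)=(18*31+26)%997=584 [pair 3] h(11,43)=(11*31+43)%997=384 [pair 4] -> [905, 518, 455, 584, 384]
  Sibling for proof at L0: 43
L2: h(905,518)=(905*31+518)%997=657 [pair 0] h(455,584)=(455*31+584)%997=731 [pair 1] h(384,384)=(384*31+384)%997=324 [pair 2] -> [657, 731, 324]
  Sibling for proof at L1: 384
L3: h(657,731)=(657*31+731)%997=161 [pair 0] h(324,324)=(324*31+324)%997=398 [pair 1] -> [161, 398]
  Sibling for proof at L2: 324
L4: h(161,398)=(161*31+398)%997=404 [pair 0] -> [404]
  Sibling for proof at L3: 161
Root: 404
Proof path (sibling hashes from leaf to root): [43, 384, 324, 161]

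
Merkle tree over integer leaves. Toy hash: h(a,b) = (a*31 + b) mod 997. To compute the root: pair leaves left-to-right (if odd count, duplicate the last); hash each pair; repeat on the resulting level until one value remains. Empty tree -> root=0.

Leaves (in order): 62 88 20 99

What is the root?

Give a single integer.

Answer: 218

Derivation:
L0: [62, 88, 20, 99]
L1: h(62,88)=(62*31+88)%997=16 h(20,99)=(20*31+99)%997=719 -> [16, 719]
L2: h(16,719)=(16*31+719)%997=218 -> [218]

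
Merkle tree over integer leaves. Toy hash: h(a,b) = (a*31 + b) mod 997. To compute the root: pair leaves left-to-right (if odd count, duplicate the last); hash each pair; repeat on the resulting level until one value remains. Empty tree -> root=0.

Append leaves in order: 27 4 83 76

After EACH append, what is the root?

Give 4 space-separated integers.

Answer: 27 841 811 804

Derivation:
After append 27 (leaves=[27]):
  L0: [27]
  root=27
After append 4 (leaves=[27, 4]):
  L0: [27, 4]
  L1: h(27,4)=(27*31+4)%997=841 -> [841]
  root=841
After append 83 (leaves=[27, 4, 83]):
  L0: [27, 4, 83]
  L1: h(27,4)=(27*31+4)%997=841 h(83,83)=(83*31+83)%997=662 -> [841, 662]
  L2: h(841,662)=(841*31+662)%997=811 -> [811]
  root=811
After append 76 (leaves=[27, 4, 83, 76]):
  L0: [27, 4, 83, 76]
  L1: h(27,4)=(27*31+4)%997=841 h(83,76)=(83*31+76)%997=655 -> [841, 655]
  L2: h(841,655)=(841*31+655)%997=804 -> [804]
  root=804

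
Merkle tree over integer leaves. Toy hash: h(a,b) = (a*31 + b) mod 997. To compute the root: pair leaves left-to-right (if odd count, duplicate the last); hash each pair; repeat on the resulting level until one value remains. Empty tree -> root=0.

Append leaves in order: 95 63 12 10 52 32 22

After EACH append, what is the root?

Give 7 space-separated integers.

Answer: 95 17 911 909 670 30 87

Derivation:
After append 95 (leaves=[95]):
  L0: [95]
  root=95
After append 63 (leaves=[95, 63]):
  L0: [95, 63]
  L1: h(95,63)=(95*31+63)%997=17 -> [17]
  root=17
After append 12 (leaves=[95, 63, 12]):
  L0: [95, 63, 12]
  L1: h(95,63)=(95*31+63)%997=17 h(12,12)=(12*31+12)%997=384 -> [17, 384]
  L2: h(17,384)=(17*31+384)%997=911 -> [911]
  root=911
After append 10 (leaves=[95, 63, 12, 10]):
  L0: [95, 63, 12, 10]
  L1: h(95,63)=(95*31+63)%997=17 h(12,10)=(12*31+10)%997=382 -> [17, 382]
  L2: h(17,382)=(17*31+382)%997=909 -> [909]
  root=909
After append 52 (leaves=[95, 63, 12, 10, 52]):
  L0: [95, 63, 12, 10, 52]
  L1: h(95,63)=(95*31+63)%997=17 h(12,10)=(12*31+10)%997=382 h(52,52)=(52*31+52)%997=667 -> [17, 382, 667]
  L2: h(17,382)=(17*31+382)%997=909 h(667,667)=(667*31+667)%997=407 -> [909, 407]
  L3: h(909,407)=(909*31+407)%997=670 -> [670]
  root=670
After append 32 (leaves=[95, 63, 12, 10, 52, 32]):
  L0: [95, 63, 12, 10, 52, 32]
  L1: h(95,63)=(95*31+63)%997=17 h(12,10)=(12*31+10)%997=382 h(52,32)=(52*31+32)%997=647 -> [17, 382, 647]
  L2: h(17,382)=(17*31+382)%997=909 h(647,647)=(647*31+647)%997=764 -> [909, 764]
  L3: h(909,764)=(909*31+764)%997=30 -> [30]
  root=30
After append 22 (leaves=[95, 63, 12, 10, 52, 32, 22]):
  L0: [95, 63, 12, 10, 52, 32, 22]
  L1: h(95,63)=(95*31+63)%997=17 h(12,10)=(12*31+10)%997=382 h(52,32)=(52*31+32)%997=647 h(22,22)=(22*31+22)%997=704 -> [17, 382, 647, 704]
  L2: h(17,382)=(17*31+382)%997=909 h(647,704)=(647*31+704)%997=821 -> [909, 821]
  L3: h(909,821)=(909*31+821)%997=87 -> [87]
  root=87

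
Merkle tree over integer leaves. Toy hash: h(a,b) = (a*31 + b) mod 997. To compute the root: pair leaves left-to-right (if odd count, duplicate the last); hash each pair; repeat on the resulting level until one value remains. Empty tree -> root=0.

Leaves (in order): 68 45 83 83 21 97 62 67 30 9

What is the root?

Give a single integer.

Answer: 382

Derivation:
L0: [68, 45, 83, 83, 21, 97, 62, 67, 30, 9]
L1: h(68,45)=(68*31+45)%997=159 h(83,83)=(83*31+83)%997=662 h(21,97)=(21*31+97)%997=748 h(62,67)=(62*31+67)%997=992 h(30,9)=(30*31+9)%997=939 -> [159, 662, 748, 992, 939]
L2: h(159,662)=(159*31+662)%997=606 h(748,992)=(748*31+992)%997=252 h(939,939)=(939*31+939)%997=138 -> [606, 252, 138]
L3: h(606,252)=(606*31+252)%997=95 h(138,138)=(138*31+138)%997=428 -> [95, 428]
L4: h(95,428)=(95*31+428)%997=382 -> [382]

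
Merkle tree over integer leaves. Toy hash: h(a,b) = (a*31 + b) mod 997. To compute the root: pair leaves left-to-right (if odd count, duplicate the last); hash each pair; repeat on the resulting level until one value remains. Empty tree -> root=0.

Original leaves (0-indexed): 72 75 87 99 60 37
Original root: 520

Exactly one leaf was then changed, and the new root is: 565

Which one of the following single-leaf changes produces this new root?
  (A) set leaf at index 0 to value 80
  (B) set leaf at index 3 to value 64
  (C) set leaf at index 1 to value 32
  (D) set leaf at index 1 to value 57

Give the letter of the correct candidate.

Original leaves: [72, 75, 87, 99, 60, 37]
Target new root: 565
Try each candidate change and compute the resulting root:
Candidate A: set leaf[0] = 80 -> leaves = [80, 75, 87, 99, 60, 37]
  L0: [80, 75, 87, 99, 60, 37]
  L1: h(80,75)=(80*31+75)%997=561 h(87,99)=(87*31+99)%997=802 h(60,37)=(60*31+37)%997=900 -> [561, 802, 900]
  L2: h(561,802)=(561*31+802)%997=247 h(900,900)=(900*31+900)%997=884 -> [247, 884]
  L3: h(247,884)=(247*31+884)%997=565 -> [565]
  root = 565 == target 565  ** MATCH **
Candidate B: set leaf[3] = 64 -> leaves = [72, 75, 87, 64, 60, 37]
  L0: [72, 75, 87, 64, 60, 37]
  L1: h(72,75)=(72*31+75)%997=313 h(87,64)=(87*31+64)%997=767 h(60,37)=(60*31+37)%997=900 -> [313, 767, 900]
  L2: h(313,767)=(313*31+767)%997=500 h(900,900)=(900*31+900)%997=884 -> [500, 884]
  L3: h(500,884)=(500*31+884)%997=432 -> [432]
  root = 432 != target 565
Candidate C: set leaf[1] = 32 -> leaves = [72, 32, 87, 99, 60, 37]
  L0: [72, 32, 87, 99, 60, 37]
  L1: h(72,32)=(72*31+32)%997=270 h(87,99)=(87*31+99)%997=802 h(60,37)=(60*31+37)%997=900 -> [270, 802, 900]
  L2: h(270,802)=(270*31+802)%997=199 h(900,900)=(900*31+900)%997=884 -> [199, 884]
  L3: h(199,884)=(199*31+884)%997=74 -> [74]
  root = 74 != target 565
Candidate D: set leaf[1] = 57 -> leaves = [72, 57, 87, 99, 60, 37]
  L0: [72, 57, 87, 99, 60, 37]
  L1: h(72,57)=(72*31+57)%997=295 h(87,99)=(87*31+99)%997=802 h(60,37)=(60*31+37)%997=900 -> [295, 802, 900]
  L2: h(295,802)=(295*31+802)%997=974 h(900,900)=(900*31+900)%997=884 -> [974, 884]
  L3: h(974,884)=(974*31+884)%997=171 -> [171]
  root = 171 != target 565
Candidate A produces the target root.

Answer: A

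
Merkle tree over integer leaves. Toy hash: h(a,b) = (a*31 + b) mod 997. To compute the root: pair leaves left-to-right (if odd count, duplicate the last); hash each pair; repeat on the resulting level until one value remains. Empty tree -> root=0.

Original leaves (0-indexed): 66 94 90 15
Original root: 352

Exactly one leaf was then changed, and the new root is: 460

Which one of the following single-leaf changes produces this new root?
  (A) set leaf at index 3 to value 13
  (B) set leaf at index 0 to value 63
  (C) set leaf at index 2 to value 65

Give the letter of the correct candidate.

Answer: B

Derivation:
Original leaves: [66, 94, 90, 15]
Target new root: 460
Try each candidate change and compute the resulting root:
Candidate A: set leaf[3] = 13 -> leaves = [66, 94, 90, 13]
  L0: [66, 94, 90, 13]
  L1: h(66,94)=(66*31+94)%997=146 h(90,13)=(90*31+13)%997=809 -> [146, 809]
  L2: h(146,809)=(146*31+809)%997=350 -> [350]
  root = 350 != target 460
Candidate B: set leaf[0] = 63 -> leaves = [63, 94, 90, 15]
  L0: [63, 94, 90, 15]
  L1: h(63,94)=(63*31+94)%997=53 h(90,15)=(90*31+15)%997=811 -> [53, 811]
  L2: h(53,811)=(53*31+811)%997=460 -> [460]
  root = 460 == target 460  ** MATCH **
Candidate C: set leaf[2] = 65 -> leaves = [66, 94, 65, 15]
  L0: [66, 94, 65, 15]
  L1: h(66,94)=(66*31+94)%997=146 h(65,15)=(65*31+15)%997=36 -> [146, 36]
  L2: h(146,36)=(146*31+36)%997=574 -> [574]
  root = 574 != target 460
Candidate B produces the target root.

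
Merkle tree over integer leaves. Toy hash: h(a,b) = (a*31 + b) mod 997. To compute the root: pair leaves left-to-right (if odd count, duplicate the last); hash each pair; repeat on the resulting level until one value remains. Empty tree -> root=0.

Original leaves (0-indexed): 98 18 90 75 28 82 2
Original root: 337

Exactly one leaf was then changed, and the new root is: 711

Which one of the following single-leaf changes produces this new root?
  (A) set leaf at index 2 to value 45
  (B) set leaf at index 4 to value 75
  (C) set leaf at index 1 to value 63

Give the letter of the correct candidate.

Original leaves: [98, 18, 90, 75, 28, 82, 2]
Target new root: 711
Try each candidate change and compute the resulting root:
Candidate A: set leaf[2] = 45 -> leaves = [98, 18, 45, 75, 28, 82, 2]
  L0: [98, 18, 45, 75, 28, 82, 2]
  L1: h(98,18)=(98*31+18)%997=65 h(45,75)=(45*31+75)%997=473 h(28,82)=(28*31+82)%997=950 h(2,2)=(2*31+2)%997=64 -> [65, 473, 950, 64]
  L2: h(65,473)=(65*31+473)%997=494 h(950,64)=(950*31+64)%997=601 -> [494, 601]
  L3: h(494,601)=(494*31+601)%997=960 -> [960]
  root = 960 != target 711
Candidate B: set leaf[4] = 75 -> leaves = [98, 18, 90, 75, 75, 82, 2]
  L0: [98, 18, 90, 75, 75, 82, 2]
  L1: h(98,18)=(98*31+18)%997=65 h(90,75)=(90*31+75)%997=871 h(75,82)=(75*31+82)%997=413 h(2,2)=(2*31+2)%997=64 -> [65, 871, 413, 64]
  L2: h(65,871)=(65*31+871)%997=892 h(413,64)=(413*31+64)%997=903 -> [892, 903]
  L3: h(892,903)=(892*31+903)%997=639 -> [639]
  root = 639 != target 711
Candidate C: set leaf[1] = 63 -> leaves = [98, 63, 90, 75, 28, 82, 2]
  L0: [98, 63, 90, 75, 28, 82, 2]
  L1: h(98,63)=(98*31+63)%997=110 h(90,75)=(90*31+75)%997=871 h(28,82)=(28*31+82)%997=950 h(2,2)=(2*31+2)%997=64 -> [110, 871, 950, 64]
  L2: h(110,871)=(110*31+871)%997=293 h(950,64)=(950*31+64)%997=601 -> [293, 601]
  L3: h(293,601)=(293*31+601)%997=711 -> [711]
  root = 711 == target 711  ** MATCH **
Candidate C produces the target root.

Answer: C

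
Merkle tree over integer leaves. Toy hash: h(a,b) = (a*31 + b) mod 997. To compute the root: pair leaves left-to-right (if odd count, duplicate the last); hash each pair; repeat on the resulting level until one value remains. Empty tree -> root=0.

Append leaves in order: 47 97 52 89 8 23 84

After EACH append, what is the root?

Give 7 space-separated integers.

After append 47 (leaves=[47]):
  L0: [47]
  root=47
After append 97 (leaves=[47, 97]):
  L0: [47, 97]
  L1: h(47,97)=(47*31+97)%997=557 -> [557]
  root=557
After append 52 (leaves=[47, 97, 52]):
  L0: [47, 97, 52]
  L1: h(47,97)=(47*31+97)%997=557 h(52,52)=(52*31+52)%997=667 -> [557, 667]
  L2: h(557,667)=(557*31+667)%997=985 -> [985]
  root=985
After append 89 (leaves=[47, 97, 52, 89]):
  L0: [47, 97, 52, 89]
  L1: h(47,97)=(47*31+97)%997=557 h(52,89)=(52*31+89)%997=704 -> [557, 704]
  L2: h(557,704)=(557*31+704)%997=25 -> [25]
  root=25
After append 8 (leaves=[47, 97, 52, 89, 8]):
  L0: [47, 97, 52, 89, 8]
  L1: h(47,97)=(47*31+97)%997=557 h(52,89)=(52*31+89)%997=704 h(8,8)=(8*31+8)%997=256 -> [557, 704, 256]
  L2: h(557,704)=(557*31+704)%997=25 h(256,256)=(256*31+256)%997=216 -> [25, 216]
  L3: h(25,216)=(25*31+216)%997=991 -> [991]
  root=991
After append 23 (leaves=[47, 97, 52, 89, 8, 23]):
  L0: [47, 97, 52, 89, 8, 23]
  L1: h(47,97)=(47*31+97)%997=557 h(52,89)=(52*31+89)%997=704 h(8,23)=(8*31+23)%997=271 -> [557, 704, 271]
  L2: h(557,704)=(557*31+704)%997=25 h(271,271)=(271*31+271)%997=696 -> [25, 696]
  L3: h(25,696)=(25*31+696)%997=474 -> [474]
  root=474
After append 84 (leaves=[47, 97, 52, 89, 8, 23, 84]):
  L0: [47, 97, 52, 89, 8, 23, 84]
  L1: h(47,97)=(47*31+97)%997=557 h(52,89)=(52*31+89)%997=704 h(8,23)=(8*31+23)%997=271 h(84,84)=(84*31+84)%997=694 -> [557, 704, 271, 694]
  L2: h(557,704)=(557*31+704)%997=25 h(271,694)=(271*31+694)%997=122 -> [25, 122]
  L3: h(25,122)=(25*31+122)%997=897 -> [897]
  root=897

Answer: 47 557 985 25 991 474 897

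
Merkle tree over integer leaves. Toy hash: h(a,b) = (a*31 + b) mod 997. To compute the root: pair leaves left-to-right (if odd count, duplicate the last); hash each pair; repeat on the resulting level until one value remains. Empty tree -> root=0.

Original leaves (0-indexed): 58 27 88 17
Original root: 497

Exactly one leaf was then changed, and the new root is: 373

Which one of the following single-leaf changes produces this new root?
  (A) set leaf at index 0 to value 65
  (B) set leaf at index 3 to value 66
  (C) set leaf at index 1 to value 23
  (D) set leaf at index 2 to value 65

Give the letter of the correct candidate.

Original leaves: [58, 27, 88, 17]
Target new root: 373
Try each candidate change and compute the resulting root:
Candidate A: set leaf[0] = 65 -> leaves = [65, 27, 88, 17]
  L0: [65, 27, 88, 17]
  L1: h(65,27)=(65*31+27)%997=48 h(88,17)=(88*31+17)%997=751 -> [48, 751]
  L2: h(48,751)=(48*31+751)%997=245 -> [245]
  root = 245 != target 373
Candidate B: set leaf[3] = 66 -> leaves = [58, 27, 88, 66]
  L0: [58, 27, 88, 66]
  L1: h(58,27)=(58*31+27)%997=828 h(88,66)=(88*31+66)%997=800 -> [828, 800]
  L2: h(828,800)=(828*31+800)%997=546 -> [546]
  root = 546 != target 373
Candidate C: set leaf[1] = 23 -> leaves = [58, 23, 88, 17]
  L0: [58, 23, 88, 17]
  L1: h(58,23)=(58*31+23)%997=824 h(88,17)=(88*31+17)%997=751 -> [824, 751]
  L2: h(824,751)=(824*31+751)%997=373 -> [373]
  root = 373 == target 373  ** MATCH **
Candidate D: set leaf[2] = 65 -> leaves = [58, 27, 65, 17]
  L0: [58, 27, 65, 17]
  L1: h(58,27)=(58*31+27)%997=828 h(65,17)=(65*31+17)%997=38 -> [828, 38]
  L2: h(828,38)=(828*31+38)%997=781 -> [781]
  root = 781 != target 373
Candidate C produces the target root.

Answer: C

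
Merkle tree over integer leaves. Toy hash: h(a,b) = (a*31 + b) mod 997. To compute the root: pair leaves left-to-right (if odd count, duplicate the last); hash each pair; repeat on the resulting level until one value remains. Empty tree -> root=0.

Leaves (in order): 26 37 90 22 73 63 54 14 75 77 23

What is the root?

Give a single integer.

L0: [26, 37, 90, 22, 73, 63, 54, 14, 75, 77, 23]
L1: h(26,37)=(26*31+37)%997=843 h(90,22)=(90*31+22)%997=818 h(73,63)=(73*31+63)%997=332 h(54,14)=(54*31+14)%997=691 h(75,77)=(75*31+77)%997=408 h(23,23)=(23*31+23)%997=736 -> [843, 818, 332, 691, 408, 736]
L2: h(843,818)=(843*31+818)%997=32 h(332,691)=(332*31+691)%997=16 h(408,736)=(408*31+736)%997=423 -> [32, 16, 423]
L3: h(32,16)=(32*31+16)%997=11 h(423,423)=(423*31+423)%997=575 -> [11, 575]
L4: h(11,575)=(11*31+575)%997=916 -> [916]

Answer: 916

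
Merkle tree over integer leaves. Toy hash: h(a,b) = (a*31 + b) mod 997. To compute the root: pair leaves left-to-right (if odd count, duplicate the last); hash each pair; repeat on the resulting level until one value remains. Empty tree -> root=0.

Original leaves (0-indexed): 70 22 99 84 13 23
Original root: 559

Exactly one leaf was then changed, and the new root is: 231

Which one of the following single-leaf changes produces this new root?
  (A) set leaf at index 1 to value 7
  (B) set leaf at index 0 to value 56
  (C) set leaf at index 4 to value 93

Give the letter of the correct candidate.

Answer: B

Derivation:
Original leaves: [70, 22, 99, 84, 13, 23]
Target new root: 231
Try each candidate change and compute the resulting root:
Candidate A: set leaf[1] = 7 -> leaves = [70, 7, 99, 84, 13, 23]
  L0: [70, 7, 99, 84, 13, 23]
  L1: h(70,7)=(70*31+7)%997=183 h(99,84)=(99*31+84)%997=162 h(13,23)=(13*31+23)%997=426 -> [183, 162, 426]
  L2: h(183,162)=(183*31+162)%997=850 h(426,426)=(426*31+426)%997=671 -> [850, 671]
  L3: h(850,671)=(850*31+671)%997=102 -> [102]
  root = 102 != target 231
Candidate B: set leaf[0] = 56 -> leaves = [56, 22, 99, 84, 13, 23]
  L0: [56, 22, 99, 84, 13, 23]
  L1: h(56,22)=(56*31+22)%997=761 h(99,84)=(99*31+84)%997=162 h(13,23)=(13*31+23)%997=426 -> [761, 162, 426]
  L2: h(761,162)=(761*31+162)%997=822 h(426,426)=(426*31+426)%997=671 -> [822, 671]
  L3: h(822,671)=(822*31+671)%997=231 -> [231]
  root = 231 == target 231  ** MATCH **
Candidate C: set leaf[4] = 93 -> leaves = [70, 22, 99, 84, 93, 23]
  L0: [70, 22, 99, 84, 93, 23]
  L1: h(70,22)=(70*31+22)%997=198 h(99,84)=(99*31+84)%997=162 h(93,23)=(93*31+23)%997=912 -> [198, 162, 912]
  L2: h(198,162)=(198*31+162)%997=318 h(912,912)=(912*31+912)%997=271 -> [318, 271]
  L3: h(318,271)=(318*31+271)%997=159 -> [159]
  root = 159 != target 231
Candidate B produces the target root.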